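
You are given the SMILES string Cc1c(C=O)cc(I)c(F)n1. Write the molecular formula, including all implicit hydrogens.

C7H5FINO

Walk through each heavy atom and fill implicit hydrogens from standard valence (C 4, N 3, O 2, S 2, halogen 1); for lowercase aromatic atoms, an aromatic c carries 1 H when it has two neighbours and 0 H with three, and aromatic n carries 0 H:
  atom 1: C, bond orders sum to 1 (valence 4) → 3 H
  atom 2: aromatic c, 3 neighbours → 0 H
  atom 3: aromatic c, 3 neighbours → 0 H
  atom 4: C, bond orders sum to 3 (valence 4) → 1 H
  atom 5: O, bond orders sum to 2 (valence 2) → 0 H
  atom 6: aromatic c, 2 neighbours → 1 H
  atom 7: aromatic c, 3 neighbours → 0 H
  atom 8: I (halogen, monovalent) → 0 H
  atom 9: aromatic c, 3 neighbours → 0 H
  atom 10: F (halogen, monovalent) → 0 H
  atom 11: aromatic n, 2 neighbours → 0 H
Totals → C:7, H:5, F:1, I:1, N:1, O:1.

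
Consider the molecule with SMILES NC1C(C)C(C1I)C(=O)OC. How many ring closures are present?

In SMILES, each pair of matching ring-closure digits denotes one ring-closing bond; the number of such bonds equals the number of independent rings.
Ring-closure bonds here: 1.

1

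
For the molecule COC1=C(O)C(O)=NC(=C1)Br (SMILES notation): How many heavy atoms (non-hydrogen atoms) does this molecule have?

11

Every atom symbol written in the SMILES (organic subset) is one heavy atom; implicit H are not written.
Heavy atoms by element → Br:1, C:6, N:1, O:3.
Total: 11.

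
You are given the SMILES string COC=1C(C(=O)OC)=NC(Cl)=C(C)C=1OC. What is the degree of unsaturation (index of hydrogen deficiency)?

5

Molecular formula: C10H12ClNO4.
DoU = (2C + 2 + N − H − X) / 2, where X is the halogen count and O/S are ignored.
    = (2·10 + 2 + 1 − 12 − 1) / 2 = 10 / 2 = 5.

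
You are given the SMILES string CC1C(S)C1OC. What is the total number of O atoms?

Scan the SMILES for O atoms (remember two-letter symbols like Cl and Br are single atoms).
Oxygen count: 1.

1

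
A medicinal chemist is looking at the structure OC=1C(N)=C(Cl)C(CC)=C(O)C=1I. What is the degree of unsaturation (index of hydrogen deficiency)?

Degree of unsaturation = (number of rings) + (number of π bonds).
Ring closures in the SMILES: 1.
π bonds: 3 double bonds (each 1 DoU) → 3 DoU from unsaturation.
Total DoU = 1 + 3 = 4.

4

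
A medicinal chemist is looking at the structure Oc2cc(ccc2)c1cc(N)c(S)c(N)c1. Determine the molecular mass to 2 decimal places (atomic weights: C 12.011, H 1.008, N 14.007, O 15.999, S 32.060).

First, the molecular formula is C12H12N2OS (counting implicit H from valence).
  C: 12 × 12.011 = 144.132
  H: 12 × 1.008 = 12.096
  N: 2 × 14.007 = 28.014
  O: 1 × 15.999 = 15.999
  S: 1 × 32.060 = 32.060
Sum: 12×12.011 + 12×1.008 + 2×14.007 + 1×15.999 + 1×32.060 = 232.301 → 232.30 g/mol.

232.30 g/mol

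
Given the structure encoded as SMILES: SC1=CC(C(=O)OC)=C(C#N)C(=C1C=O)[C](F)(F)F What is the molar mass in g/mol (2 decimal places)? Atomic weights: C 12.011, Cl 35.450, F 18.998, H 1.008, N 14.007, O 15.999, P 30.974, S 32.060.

First, the molecular formula is C11H6F3NO3S (counting implicit H from valence).
  C: 11 × 12.011 = 132.121
  F: 3 × 18.998 = 56.994
  H: 6 × 1.008 = 6.048
  N: 1 × 14.007 = 14.007
  O: 3 × 15.999 = 47.997
  S: 1 × 32.060 = 32.060
Sum: 11×12.011 + 3×18.998 + 6×1.008 + 1×14.007 + 3×15.999 + 1×32.060 = 289.227 → 289.23 g/mol.

289.23 g/mol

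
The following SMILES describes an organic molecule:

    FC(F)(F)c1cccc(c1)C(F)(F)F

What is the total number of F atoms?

Scan the SMILES for F atoms (remember two-letter symbols like Cl and Br are single atoms).
Fluorine count: 6.

6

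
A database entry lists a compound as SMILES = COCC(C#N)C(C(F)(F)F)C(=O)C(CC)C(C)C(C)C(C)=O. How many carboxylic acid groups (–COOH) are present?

Scan the SMILES for the carboxylic acid motif — none present.
Groups that are present: 1 ether, 2 ketone, 1 nitrile.

0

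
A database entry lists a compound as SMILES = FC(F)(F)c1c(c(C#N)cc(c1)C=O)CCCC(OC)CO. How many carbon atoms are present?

15

Count every carbon token in the SMILES (each C, including those in ring-closure positions and inside branches).
Carbon count: 15.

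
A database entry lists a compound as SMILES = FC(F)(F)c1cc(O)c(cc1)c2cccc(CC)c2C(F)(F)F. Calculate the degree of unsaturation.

Molecular formula: C16H12F6O.
DoU = (2C + 2 + N − H − X) / 2, where X is the halogen count and O/S are ignored.
    = (2·16 + 2 + 0 − 12 − 6) / 2 = 16 / 2 = 8.

8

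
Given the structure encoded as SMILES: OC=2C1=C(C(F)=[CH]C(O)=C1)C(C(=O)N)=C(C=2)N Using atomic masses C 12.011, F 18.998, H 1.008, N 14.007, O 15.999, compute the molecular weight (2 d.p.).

First, the molecular formula is C11H9FN2O3 (counting implicit H from valence).
  C: 11 × 12.011 = 132.121
  F: 1 × 18.998 = 18.998
  H: 9 × 1.008 = 9.072
  N: 2 × 14.007 = 28.014
  O: 3 × 15.999 = 47.997
Sum: 11×12.011 + 1×18.998 + 9×1.008 + 2×14.007 + 3×15.999 = 236.202 → 236.20 g/mol.

236.20 g/mol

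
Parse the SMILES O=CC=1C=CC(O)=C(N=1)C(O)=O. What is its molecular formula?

C7H5NO4

Walk through each heavy atom and fill implicit hydrogens from standard valence (C 4, N 3, O 2, S 2, halogen 1):
  atom 1: O, bond orders sum to 2 (valence 2) → 0 H
  atom 2: C, bond orders sum to 3 (valence 4) → 1 H
  atom 3: C, bond orders sum to 4 (valence 4) → 0 H
  atom 4: C, bond orders sum to 3 (valence 4) → 1 H
  atom 5: C, bond orders sum to 3 (valence 4) → 1 H
  atom 6: C, bond orders sum to 4 (valence 4) → 0 H
  atom 7: O, bond orders sum to 1 (valence 2) → 1 H
  atom 8: C, bond orders sum to 4 (valence 4) → 0 H
  atom 9: N, bond orders sum to 3 (valence 3) → 0 H
  atom 10: C, bond orders sum to 4 (valence 4) → 0 H
  atom 11: O, bond orders sum to 1 (valence 2) → 1 H
  atom 12: O, bond orders sum to 2 (valence 2) → 0 H
Totals → C:7, H:5, N:1, O:4.
In Hill order: C7H5NO4.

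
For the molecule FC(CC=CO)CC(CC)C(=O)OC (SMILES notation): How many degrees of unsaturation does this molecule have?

2

Molecular formula: C10H17FO3.
DoU = (2C + 2 + N − H − X) / 2, where X is the halogen count and O/S are ignored.
    = (2·10 + 2 + 0 − 17 − 1) / 2 = 4 / 2 = 2.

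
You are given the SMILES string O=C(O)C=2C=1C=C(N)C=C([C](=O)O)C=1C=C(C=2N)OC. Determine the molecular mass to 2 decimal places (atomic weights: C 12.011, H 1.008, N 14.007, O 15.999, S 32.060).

First, the molecular formula is C13H12N2O5 (counting implicit H from valence).
  C: 13 × 12.011 = 156.143
  H: 12 × 1.008 = 12.096
  N: 2 × 14.007 = 28.014
  O: 5 × 15.999 = 79.995
Sum: 13×12.011 + 12×1.008 + 2×14.007 + 5×15.999 = 276.248 → 276.25 g/mol.

276.25 g/mol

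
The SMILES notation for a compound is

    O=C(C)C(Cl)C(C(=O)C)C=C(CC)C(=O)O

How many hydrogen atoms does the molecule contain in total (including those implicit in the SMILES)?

Walk through each heavy atom and fill implicit hydrogens from standard valence (C 4, N 3, O 2, S 2, halogen 1):
  atom 1: O, bond orders sum to 2 (valence 2) → 0 H
  atom 2: C, bond orders sum to 4 (valence 4) → 0 H
  atom 3: C, bond orders sum to 1 (valence 4) → 3 H
  atom 4: C, bond orders sum to 3 (valence 4) → 1 H
  atom 5: Cl (halogen, monovalent) → 0 H
  atom 6: C, bond orders sum to 3 (valence 4) → 1 H
  atom 7: C, bond orders sum to 4 (valence 4) → 0 H
  atom 8: O, bond orders sum to 2 (valence 2) → 0 H
  atom 9: C, bond orders sum to 1 (valence 4) → 3 H
  atom 10: C, bond orders sum to 3 (valence 4) → 1 H
  atom 11: C, bond orders sum to 4 (valence 4) → 0 H
  atom 12: C, bond orders sum to 2 (valence 4) → 2 H
  atom 13: C, bond orders sum to 1 (valence 4) → 3 H
  atom 14: C, bond orders sum to 4 (valence 4) → 0 H
  atom 15: O, bond orders sum to 2 (valence 2) → 0 H
  atom 16: O, bond orders sum to 1 (valence 2) → 1 H
Total hydrogens: 15.

15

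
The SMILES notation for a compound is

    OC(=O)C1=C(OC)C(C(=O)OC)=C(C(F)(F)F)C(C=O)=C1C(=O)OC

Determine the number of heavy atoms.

25

Every atom symbol written in the SMILES (organic subset) is one heavy atom; implicit H are not written.
Heavy atoms by element → C:14, F:3, O:8.
Total: 25.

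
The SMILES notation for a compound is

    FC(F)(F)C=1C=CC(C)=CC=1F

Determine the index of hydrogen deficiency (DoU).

4

Molecular formula: C8H6F4.
DoU = (2C + 2 + N − H − X) / 2, where X is the halogen count and O/S are ignored.
    = (2·8 + 2 + 0 − 6 − 4) / 2 = 8 / 2 = 4.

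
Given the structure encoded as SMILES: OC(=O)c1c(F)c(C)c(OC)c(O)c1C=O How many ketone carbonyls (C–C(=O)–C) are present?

Scan the SMILES for the ketone motif — none present.
Groups that are present: 1 aldehyde, 1 carboxylic acid, 1 ether, 1 hydroxyl.

0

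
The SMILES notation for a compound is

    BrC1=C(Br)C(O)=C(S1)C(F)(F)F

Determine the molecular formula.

C5HBr2F3OS

Walk through each heavy atom and fill implicit hydrogens from standard valence (C 4, N 3, O 2, S 2, halogen 1):
  atom 1: Br (halogen, monovalent) → 0 H
  atom 2: C, bond orders sum to 4 (valence 4) → 0 H
  atom 3: C, bond orders sum to 4 (valence 4) → 0 H
  atom 4: Br (halogen, monovalent) → 0 H
  atom 5: C, bond orders sum to 4 (valence 4) → 0 H
  atom 6: O, bond orders sum to 1 (valence 2) → 1 H
  atom 7: C, bond orders sum to 4 (valence 4) → 0 H
  atom 8: S, bond orders sum to 2 (valence 2) → 0 H
  atom 9: C, bond orders sum to 4 (valence 4) → 0 H
  atom 10: F (halogen, monovalent) → 0 H
  atom 11: F (halogen, monovalent) → 0 H
  atom 12: F (halogen, monovalent) → 0 H
Totals → C:5, H:1, Br:2, F:3, O:1, S:1.
In Hill order: C5HBr2F3OS.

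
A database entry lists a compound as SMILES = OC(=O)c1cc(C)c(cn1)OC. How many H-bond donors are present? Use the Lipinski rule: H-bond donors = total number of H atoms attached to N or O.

Donors: find every N or O and count the H atoms it carries.
  atom 1 (O): bond orders sum to 1 → 1 H
  atom 3 (O): bond orders sum to 2 → 0 H
  atom 10 (N): bond orders sum to 3 → 0 H
  atom 11 (O): bond orders sum to 2 → 0 H
Lipinski HBD = 1.

1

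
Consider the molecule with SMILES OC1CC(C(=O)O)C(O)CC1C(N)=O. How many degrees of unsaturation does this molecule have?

Molecular formula: C8H13NO5.
DoU = (2C + 2 + N − H − X) / 2, where X is the halogen count and O/S are ignored.
    = (2·8 + 2 + 1 − 13 − 0) / 2 = 6 / 2 = 3.

3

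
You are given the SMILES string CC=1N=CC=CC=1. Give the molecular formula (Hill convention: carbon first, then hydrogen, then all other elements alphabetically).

Walk through each heavy atom and fill implicit hydrogens from standard valence (C 4, N 3, O 2, S 2, halogen 1):
  atom 1: C, bond orders sum to 1 (valence 4) → 3 H
  atom 2: C, bond orders sum to 4 (valence 4) → 0 H
  atom 3: N, bond orders sum to 3 (valence 3) → 0 H
  atom 4: C, bond orders sum to 3 (valence 4) → 1 H
  atom 5: C, bond orders sum to 3 (valence 4) → 1 H
  atom 6: C, bond orders sum to 3 (valence 4) → 1 H
  atom 7: C, bond orders sum to 3 (valence 4) → 1 H
Totals → C:6, H:7, N:1.

C6H7N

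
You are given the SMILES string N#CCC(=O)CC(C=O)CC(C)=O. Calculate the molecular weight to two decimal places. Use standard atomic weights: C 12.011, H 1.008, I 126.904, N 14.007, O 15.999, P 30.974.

181.19 g/mol

First, the molecular formula is C9H11NO3 (counting implicit H from valence).
  C: 9 × 12.011 = 108.099
  H: 11 × 1.008 = 11.088
  N: 1 × 14.007 = 14.007
  O: 3 × 15.999 = 47.997
Sum: 9×12.011 + 11×1.008 + 1×14.007 + 3×15.999 = 181.191 → 181.19 g/mol.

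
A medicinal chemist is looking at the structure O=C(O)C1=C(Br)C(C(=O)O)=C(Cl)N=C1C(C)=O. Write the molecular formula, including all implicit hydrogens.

C9H5BrClNO5

Walk through each heavy atom and fill implicit hydrogens from standard valence (C 4, N 3, O 2, S 2, halogen 1):
  atom 1: O, bond orders sum to 2 (valence 2) → 0 H
  atom 2: C, bond orders sum to 4 (valence 4) → 0 H
  atom 3: O, bond orders sum to 1 (valence 2) → 1 H
  atom 4: C, bond orders sum to 4 (valence 4) → 0 H
  atom 5: C, bond orders sum to 4 (valence 4) → 0 H
  atom 6: Br (halogen, monovalent) → 0 H
  atom 7: C, bond orders sum to 4 (valence 4) → 0 H
  atom 8: C, bond orders sum to 4 (valence 4) → 0 H
  atom 9: O, bond orders sum to 2 (valence 2) → 0 H
  atom 10: O, bond orders sum to 1 (valence 2) → 1 H
  atom 11: C, bond orders sum to 4 (valence 4) → 0 H
  atom 12: Cl (halogen, monovalent) → 0 H
  atom 13: N, bond orders sum to 3 (valence 3) → 0 H
  atom 14: C, bond orders sum to 4 (valence 4) → 0 H
  atom 15: C, bond orders sum to 4 (valence 4) → 0 H
  atom 16: C, bond orders sum to 1 (valence 4) → 3 H
  atom 17: O, bond orders sum to 2 (valence 2) → 0 H
Totals → C:9, H:5, Br:1, Cl:1, N:1, O:5.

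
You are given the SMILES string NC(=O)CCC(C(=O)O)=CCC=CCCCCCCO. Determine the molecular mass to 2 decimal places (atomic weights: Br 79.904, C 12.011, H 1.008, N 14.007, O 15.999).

283.37 g/mol

First, the molecular formula is C15H25NO4 (counting implicit H from valence).
  C: 15 × 12.011 = 180.165
  H: 25 × 1.008 = 25.200
  N: 1 × 14.007 = 14.007
  O: 4 × 15.999 = 63.996
Sum: 15×12.011 + 25×1.008 + 1×14.007 + 4×15.999 = 283.368 → 283.37 g/mol.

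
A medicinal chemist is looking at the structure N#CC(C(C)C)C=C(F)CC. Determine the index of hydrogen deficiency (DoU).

3

Degree of unsaturation = (number of rings) + (number of π bonds).
Ring closures in the SMILES: 0.
π bonds: 1 double bond (each 1 DoU), 1 triple bond (each 2 DoU) → 3 DoU from unsaturation.
Total DoU = 0 + 3 = 3.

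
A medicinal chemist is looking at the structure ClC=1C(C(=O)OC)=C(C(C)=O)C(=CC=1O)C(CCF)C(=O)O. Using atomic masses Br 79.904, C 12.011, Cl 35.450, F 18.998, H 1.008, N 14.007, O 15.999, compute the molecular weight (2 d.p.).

First, the molecular formula is C14H14ClFO6 (counting implicit H from valence).
  C: 14 × 12.011 = 168.154
  Cl: 1 × 35.450 = 35.450
  F: 1 × 18.998 = 18.998
  H: 14 × 1.008 = 14.112
  O: 6 × 15.999 = 95.994
Sum: 14×12.011 + 1×35.450 + 1×18.998 + 14×1.008 + 6×15.999 = 332.708 → 332.71 g/mol.

332.71 g/mol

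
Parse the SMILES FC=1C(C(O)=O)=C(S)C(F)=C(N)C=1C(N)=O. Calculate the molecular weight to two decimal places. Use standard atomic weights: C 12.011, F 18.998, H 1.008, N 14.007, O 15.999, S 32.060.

248.20 g/mol

First, the molecular formula is C8H6F2N2O3S (counting implicit H from valence).
  C: 8 × 12.011 = 96.088
  F: 2 × 18.998 = 37.996
  H: 6 × 1.008 = 6.048
  N: 2 × 14.007 = 28.014
  O: 3 × 15.999 = 47.997
  S: 1 × 32.060 = 32.060
Sum: 8×12.011 + 2×18.998 + 6×1.008 + 2×14.007 + 3×15.999 + 1×32.060 = 248.203 → 248.20 g/mol.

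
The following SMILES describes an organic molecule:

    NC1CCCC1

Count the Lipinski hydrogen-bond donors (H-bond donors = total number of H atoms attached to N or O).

Donors: find every N or O and count the H atoms it carries.
  atom 1 (N): bond orders sum to 1 → 2 H
Lipinski HBD = 2.

2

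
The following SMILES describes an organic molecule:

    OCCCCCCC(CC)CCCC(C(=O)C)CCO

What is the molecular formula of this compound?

Walk through each heavy atom and fill implicit hydrogens from standard valence (C 4, N 3, O 2, S 2, halogen 1):
  atom 1: O, bond orders sum to 1 (valence 2) → 1 H
  atom 2: C, bond orders sum to 2 (valence 4) → 2 H
  atom 3: C, bond orders sum to 2 (valence 4) → 2 H
  atom 4: C, bond orders sum to 2 (valence 4) → 2 H
  atom 5: C, bond orders sum to 2 (valence 4) → 2 H
  atom 6: C, bond orders sum to 2 (valence 4) → 2 H
  atom 7: C, bond orders sum to 2 (valence 4) → 2 H
  atom 8: C, bond orders sum to 3 (valence 4) → 1 H
  atom 9: C, bond orders sum to 2 (valence 4) → 2 H
  atom 10: C, bond orders sum to 1 (valence 4) → 3 H
  atom 11: C, bond orders sum to 2 (valence 4) → 2 H
  atom 12: C, bond orders sum to 2 (valence 4) → 2 H
  atom 13: C, bond orders sum to 2 (valence 4) → 2 H
  atom 14: C, bond orders sum to 3 (valence 4) → 1 H
  atom 15: C, bond orders sum to 4 (valence 4) → 0 H
  atom 16: O, bond orders sum to 2 (valence 2) → 0 H
  atom 17: C, bond orders sum to 1 (valence 4) → 3 H
  atom 18: C, bond orders sum to 2 (valence 4) → 2 H
  atom 19: C, bond orders sum to 2 (valence 4) → 2 H
  atom 20: O, bond orders sum to 1 (valence 2) → 1 H
Totals → C:17, H:34, O:3.

C17H34O3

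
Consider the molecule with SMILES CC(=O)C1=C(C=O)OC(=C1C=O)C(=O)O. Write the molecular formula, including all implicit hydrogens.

C9H6O6

Walk through each heavy atom and fill implicit hydrogens from standard valence (C 4, N 3, O 2, S 2, halogen 1):
  atom 1: C, bond orders sum to 1 (valence 4) → 3 H
  atom 2: C, bond orders sum to 4 (valence 4) → 0 H
  atom 3: O, bond orders sum to 2 (valence 2) → 0 H
  atom 4: C, bond orders sum to 4 (valence 4) → 0 H
  atom 5: C, bond orders sum to 4 (valence 4) → 0 H
  atom 6: C, bond orders sum to 3 (valence 4) → 1 H
  atom 7: O, bond orders sum to 2 (valence 2) → 0 H
  atom 8: O, bond orders sum to 2 (valence 2) → 0 H
  atom 9: C, bond orders sum to 4 (valence 4) → 0 H
  atom 10: C, bond orders sum to 4 (valence 4) → 0 H
  atom 11: C, bond orders sum to 3 (valence 4) → 1 H
  atom 12: O, bond orders sum to 2 (valence 2) → 0 H
  atom 13: C, bond orders sum to 4 (valence 4) → 0 H
  atom 14: O, bond orders sum to 2 (valence 2) → 0 H
  atom 15: O, bond orders sum to 1 (valence 2) → 1 H
Totals → C:9, H:6, O:6.
In Hill order: C9H6O6.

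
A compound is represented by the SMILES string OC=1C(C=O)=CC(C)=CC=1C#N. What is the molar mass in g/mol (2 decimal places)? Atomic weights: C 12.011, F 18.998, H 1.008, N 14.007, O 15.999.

161.16 g/mol

First, the molecular formula is C9H7NO2 (counting implicit H from valence).
  C: 9 × 12.011 = 108.099
  H: 7 × 1.008 = 7.056
  N: 1 × 14.007 = 14.007
  O: 2 × 15.999 = 31.998
Sum: 9×12.011 + 7×1.008 + 1×14.007 + 2×15.999 = 161.160 → 161.16 g/mol.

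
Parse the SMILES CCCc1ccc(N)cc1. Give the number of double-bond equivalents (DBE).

Molecular formula: C9H13N.
DoU = (2C + 2 + N − H − X) / 2, where X is the halogen count and O/S are ignored.
    = (2·9 + 2 + 1 − 13 − 0) / 2 = 8 / 2 = 4.

4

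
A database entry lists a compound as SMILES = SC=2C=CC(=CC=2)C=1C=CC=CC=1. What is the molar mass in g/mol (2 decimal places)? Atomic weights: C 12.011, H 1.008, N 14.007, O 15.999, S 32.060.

186.27 g/mol

First, the molecular formula is C12H10S (counting implicit H from valence).
  C: 12 × 12.011 = 144.132
  H: 10 × 1.008 = 10.080
  S: 1 × 32.060 = 32.060
Sum: 12×12.011 + 10×1.008 + 1×32.060 = 186.272 → 186.27 g/mol.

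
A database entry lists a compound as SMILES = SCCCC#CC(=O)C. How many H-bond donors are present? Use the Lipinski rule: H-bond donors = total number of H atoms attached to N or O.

Donors: find every N or O and count the H atoms it carries.
  atom 8 (O): bond orders sum to 2 → 0 H
Lipinski HBD = 0.

0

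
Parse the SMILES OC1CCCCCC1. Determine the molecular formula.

Walk through each heavy atom and fill implicit hydrogens from standard valence (C 4, N 3, O 2, S 2, halogen 1):
  atom 1: O, bond orders sum to 1 (valence 2) → 1 H
  atom 2: C, bond orders sum to 3 (valence 4) → 1 H
  atom 3: C, bond orders sum to 2 (valence 4) → 2 H
  atom 4: C, bond orders sum to 2 (valence 4) → 2 H
  atom 5: C, bond orders sum to 2 (valence 4) → 2 H
  atom 6: C, bond orders sum to 2 (valence 4) → 2 H
  atom 7: C, bond orders sum to 2 (valence 4) → 2 H
  atom 8: C, bond orders sum to 2 (valence 4) → 2 H
Totals → C:7, H:14, O:1.

C7H14O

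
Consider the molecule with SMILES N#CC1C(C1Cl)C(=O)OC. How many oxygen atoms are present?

Scan the SMILES for O atoms (remember two-letter symbols like Cl and Br are single atoms).
Oxygen count: 2.

2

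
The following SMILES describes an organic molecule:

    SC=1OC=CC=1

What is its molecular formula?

Walk through each heavy atom and fill implicit hydrogens from standard valence (C 4, N 3, O 2, S 2, halogen 1):
  atom 1: S, bond orders sum to 1 (valence 2) → 1 H
  atom 2: C, bond orders sum to 4 (valence 4) → 0 H
  atom 3: O, bond orders sum to 2 (valence 2) → 0 H
  atom 4: C, bond orders sum to 3 (valence 4) → 1 H
  atom 5: C, bond orders sum to 3 (valence 4) → 1 H
  atom 6: C, bond orders sum to 3 (valence 4) → 1 H
Totals → C:4, H:4, O:1, S:1.

C4H4OS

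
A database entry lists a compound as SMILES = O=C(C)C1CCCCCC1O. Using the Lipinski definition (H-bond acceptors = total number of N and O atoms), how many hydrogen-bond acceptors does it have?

N atoms: 0; O atoms: 2.
Lipinski HBA = 0 + 2 = 2.

2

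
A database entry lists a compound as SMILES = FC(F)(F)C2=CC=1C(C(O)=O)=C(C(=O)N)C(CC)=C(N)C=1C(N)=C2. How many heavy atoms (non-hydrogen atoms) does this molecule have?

Every atom symbol written in the SMILES (organic subset) is one heavy atom; implicit H are not written.
Heavy atoms by element → C:15, F:3, N:3, O:3.
Total: 24.

24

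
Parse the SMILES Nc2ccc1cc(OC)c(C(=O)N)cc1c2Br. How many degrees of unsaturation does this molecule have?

Molecular formula: C12H11BrN2O2.
DoU = (2C + 2 + N − H − X) / 2, where X is the halogen count and O/S are ignored.
    = (2·12 + 2 + 2 − 11 − 1) / 2 = 16 / 2 = 8.

8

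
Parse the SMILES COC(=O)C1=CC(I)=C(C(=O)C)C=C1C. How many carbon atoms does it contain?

11

Count every carbon token in the SMILES (each C, including those in ring-closure positions and inside branches).
Carbon count: 11.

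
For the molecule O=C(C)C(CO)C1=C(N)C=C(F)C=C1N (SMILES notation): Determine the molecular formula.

C10H13FN2O2

Walk through each heavy atom and fill implicit hydrogens from standard valence (C 4, N 3, O 2, S 2, halogen 1):
  atom 1: O, bond orders sum to 2 (valence 2) → 0 H
  atom 2: C, bond orders sum to 4 (valence 4) → 0 H
  atom 3: C, bond orders sum to 1 (valence 4) → 3 H
  atom 4: C, bond orders sum to 3 (valence 4) → 1 H
  atom 5: C, bond orders sum to 2 (valence 4) → 2 H
  atom 6: O, bond orders sum to 1 (valence 2) → 1 H
  atom 7: C, bond orders sum to 4 (valence 4) → 0 H
  atom 8: C, bond orders sum to 4 (valence 4) → 0 H
  atom 9: N, bond orders sum to 1 (valence 3) → 2 H
  atom 10: C, bond orders sum to 3 (valence 4) → 1 H
  atom 11: C, bond orders sum to 4 (valence 4) → 0 H
  atom 12: F (halogen, monovalent) → 0 H
  atom 13: C, bond orders sum to 3 (valence 4) → 1 H
  atom 14: C, bond orders sum to 4 (valence 4) → 0 H
  atom 15: N, bond orders sum to 1 (valence 3) → 2 H
Totals → C:10, H:13, F:1, N:2, O:2.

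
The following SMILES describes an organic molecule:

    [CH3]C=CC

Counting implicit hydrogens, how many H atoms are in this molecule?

Walk through each heavy atom and fill implicit hydrogens from standard valence (C 4, N 3, O 2, S 2, halogen 1):
  atom 1: C with explicit H count 3
  atom 2: C, bond orders sum to 3 (valence 4) → 1 H
  atom 3: C, bond orders sum to 3 (valence 4) → 1 H
  atom 4: C, bond orders sum to 1 (valence 4) → 3 H
Total hydrogens: 8.

8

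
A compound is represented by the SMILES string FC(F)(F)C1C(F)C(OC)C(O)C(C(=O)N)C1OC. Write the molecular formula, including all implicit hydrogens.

C10H15F4NO4

Walk through each heavy atom and fill implicit hydrogens from standard valence (C 4, N 3, O 2, S 2, halogen 1):
  atom 1: F (halogen, monovalent) → 0 H
  atom 2: C, bond orders sum to 4 (valence 4) → 0 H
  atom 3: F (halogen, monovalent) → 0 H
  atom 4: F (halogen, monovalent) → 0 H
  atom 5: C, bond orders sum to 3 (valence 4) → 1 H
  atom 6: C, bond orders sum to 3 (valence 4) → 1 H
  atom 7: F (halogen, monovalent) → 0 H
  atom 8: C, bond orders sum to 3 (valence 4) → 1 H
  atom 9: O, bond orders sum to 2 (valence 2) → 0 H
  atom 10: C, bond orders sum to 1 (valence 4) → 3 H
  atom 11: C, bond orders sum to 3 (valence 4) → 1 H
  atom 12: O, bond orders sum to 1 (valence 2) → 1 H
  atom 13: C, bond orders sum to 3 (valence 4) → 1 H
  atom 14: C, bond orders sum to 4 (valence 4) → 0 H
  atom 15: O, bond orders sum to 2 (valence 2) → 0 H
  atom 16: N, bond orders sum to 1 (valence 3) → 2 H
  atom 17: C, bond orders sum to 3 (valence 4) → 1 H
  atom 18: O, bond orders sum to 2 (valence 2) → 0 H
  atom 19: C, bond orders sum to 1 (valence 4) → 3 H
Totals → C:10, H:15, F:4, N:1, O:4.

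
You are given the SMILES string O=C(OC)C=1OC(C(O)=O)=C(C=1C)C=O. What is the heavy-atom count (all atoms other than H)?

Every atom symbol written in the SMILES (organic subset) is one heavy atom; implicit H are not written.
Heavy atoms by element → C:9, O:6.
Total: 15.

15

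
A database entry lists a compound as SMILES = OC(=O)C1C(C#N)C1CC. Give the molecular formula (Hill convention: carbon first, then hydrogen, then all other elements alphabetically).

C7H9NO2

Walk through each heavy atom and fill implicit hydrogens from standard valence (C 4, N 3, O 2, S 2, halogen 1):
  atom 1: O, bond orders sum to 1 (valence 2) → 1 H
  atom 2: C, bond orders sum to 4 (valence 4) → 0 H
  atom 3: O, bond orders sum to 2 (valence 2) → 0 H
  atom 4: C, bond orders sum to 3 (valence 4) → 1 H
  atom 5: C, bond orders sum to 3 (valence 4) → 1 H
  atom 6: C, bond orders sum to 4 (valence 4) → 0 H
  atom 7: N, bond orders sum to 3 (valence 3) → 0 H
  atom 8: C, bond orders sum to 3 (valence 4) → 1 H
  atom 9: C, bond orders sum to 2 (valence 4) → 2 H
  atom 10: C, bond orders sum to 1 (valence 4) → 3 H
Totals → C:7, H:9, N:1, O:2.
In Hill order: C7H9NO2.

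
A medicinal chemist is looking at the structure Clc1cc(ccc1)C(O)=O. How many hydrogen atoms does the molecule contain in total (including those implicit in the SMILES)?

5

Walk through each heavy atom and fill implicit hydrogens from standard valence (C 4, N 3, O 2, S 2, halogen 1); for lowercase aromatic atoms, an aromatic c carries 1 H when it has two neighbours and 0 H with three, and aromatic n carries 0 H:
  atom 1: Cl (halogen, monovalent) → 0 H
  atom 2: aromatic c, 3 neighbours → 0 H
  atom 3: aromatic c, 2 neighbours → 1 H
  atom 4: aromatic c, 3 neighbours → 0 H
  atom 5: aromatic c, 2 neighbours → 1 H
  atom 6: aromatic c, 2 neighbours → 1 H
  atom 7: aromatic c, 2 neighbours → 1 H
  atom 8: C, bond orders sum to 4 (valence 4) → 0 H
  atom 9: O, bond orders sum to 1 (valence 2) → 1 H
  atom 10: O, bond orders sum to 2 (valence 2) → 0 H
Total hydrogens: 5.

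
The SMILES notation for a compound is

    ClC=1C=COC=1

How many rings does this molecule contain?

In SMILES, each pair of matching ring-closure digits denotes one ring-closing bond; the number of such bonds equals the number of independent rings.
Ring-closure bonds here: 1.

1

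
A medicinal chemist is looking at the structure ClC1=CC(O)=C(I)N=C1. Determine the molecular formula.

Walk through each heavy atom and fill implicit hydrogens from standard valence (C 4, N 3, O 2, S 2, halogen 1):
  atom 1: Cl (halogen, monovalent) → 0 H
  atom 2: C, bond orders sum to 4 (valence 4) → 0 H
  atom 3: C, bond orders sum to 3 (valence 4) → 1 H
  atom 4: C, bond orders sum to 4 (valence 4) → 0 H
  atom 5: O, bond orders sum to 1 (valence 2) → 1 H
  atom 6: C, bond orders sum to 4 (valence 4) → 0 H
  atom 7: I (halogen, monovalent) → 0 H
  atom 8: N, bond orders sum to 3 (valence 3) → 0 H
  atom 9: C, bond orders sum to 3 (valence 4) → 1 H
Totals → C:5, H:3, Cl:1, I:1, N:1, O:1.
In Hill order: C5H3ClINO.

C5H3ClINO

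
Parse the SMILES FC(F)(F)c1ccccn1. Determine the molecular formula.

Walk through each heavy atom and fill implicit hydrogens from standard valence (C 4, N 3, O 2, S 2, halogen 1); for lowercase aromatic atoms, an aromatic c carries 1 H when it has two neighbours and 0 H with three, and aromatic n carries 0 H:
  atom 1: F (halogen, monovalent) → 0 H
  atom 2: C, bond orders sum to 4 (valence 4) → 0 H
  atom 3: F (halogen, monovalent) → 0 H
  atom 4: F (halogen, monovalent) → 0 H
  atom 5: aromatic c, 3 neighbours → 0 H
  atom 6: aromatic c, 2 neighbours → 1 H
  atom 7: aromatic c, 2 neighbours → 1 H
  atom 8: aromatic c, 2 neighbours → 1 H
  atom 9: aromatic c, 2 neighbours → 1 H
  atom 10: aromatic n, 2 neighbours → 0 H
Totals → C:6, H:4, F:3, N:1.

C6H4F3N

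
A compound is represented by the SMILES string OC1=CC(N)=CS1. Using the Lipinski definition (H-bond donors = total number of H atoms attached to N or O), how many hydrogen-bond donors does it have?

Donors: find every N or O and count the H atoms it carries.
  atom 1 (O): bond orders sum to 1 → 1 H
  atom 5 (N): bond orders sum to 1 → 2 H
Lipinski HBD = 3.

3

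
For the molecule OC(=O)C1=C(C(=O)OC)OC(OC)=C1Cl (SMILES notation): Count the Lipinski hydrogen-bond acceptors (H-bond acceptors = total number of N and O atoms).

N atoms: 0; O atoms: 6.
Lipinski HBA = 0 + 6 = 6.

6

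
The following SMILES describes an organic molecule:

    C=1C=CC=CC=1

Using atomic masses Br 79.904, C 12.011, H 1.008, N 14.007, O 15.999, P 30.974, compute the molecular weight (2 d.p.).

78.11 g/mol

First, the molecular formula is C6H6 (counting implicit H from valence).
  C: 6 × 12.011 = 72.066
  H: 6 × 1.008 = 6.048
Sum: 6×12.011 + 6×1.008 = 78.114 → 78.11 g/mol.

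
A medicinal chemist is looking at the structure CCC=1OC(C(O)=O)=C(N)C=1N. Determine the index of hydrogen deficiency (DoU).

4

Degree of unsaturation = (number of rings) + (number of π bonds).
Ring closures in the SMILES: 1.
π bonds: 3 double bonds (each 1 DoU) → 3 DoU from unsaturation.
Total DoU = 1 + 3 = 4.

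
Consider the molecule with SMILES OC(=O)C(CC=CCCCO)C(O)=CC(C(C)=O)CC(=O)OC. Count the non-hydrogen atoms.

Every atom symbol written in the SMILES (organic subset) is one heavy atom; implicit H are not written.
Heavy atoms by element → C:16, O:7.
Total: 23.

23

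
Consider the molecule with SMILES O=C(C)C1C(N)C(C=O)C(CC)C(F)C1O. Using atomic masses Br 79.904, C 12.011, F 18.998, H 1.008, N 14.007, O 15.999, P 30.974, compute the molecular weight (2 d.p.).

First, the molecular formula is C11H18FNO3 (counting implicit H from valence).
  C: 11 × 12.011 = 132.121
  F: 1 × 18.998 = 18.998
  H: 18 × 1.008 = 18.144
  N: 1 × 14.007 = 14.007
  O: 3 × 15.999 = 47.997
Sum: 11×12.011 + 1×18.998 + 18×1.008 + 1×14.007 + 3×15.999 = 231.267 → 231.27 g/mol.

231.27 g/mol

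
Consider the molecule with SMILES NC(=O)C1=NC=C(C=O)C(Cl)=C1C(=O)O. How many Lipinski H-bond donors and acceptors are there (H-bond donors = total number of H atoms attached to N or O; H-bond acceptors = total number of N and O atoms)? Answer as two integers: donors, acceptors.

Donors: find every N or O and count the H atoms it carries.
  atom 1 (N): bond orders sum to 1 → 2 H
  atom 3 (O): bond orders sum to 2 → 0 H
  atom 5 (N): bond orders sum to 3 → 0 H
  atom 9 (O): bond orders sum to 2 → 0 H
  atom 14 (O): bond orders sum to 2 → 0 H
  atom 15 (O): bond orders sum to 1 → 1 H
Lipinski HBD = 3.
Acceptors: N atoms = 2, O atoms = 4 → HBA = 6.

3, 6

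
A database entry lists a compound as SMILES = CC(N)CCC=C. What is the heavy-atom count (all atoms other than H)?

Every atom symbol written in the SMILES (organic subset) is one heavy atom; implicit H are not written.
Heavy atoms by element → C:6, N:1.
Total: 7.

7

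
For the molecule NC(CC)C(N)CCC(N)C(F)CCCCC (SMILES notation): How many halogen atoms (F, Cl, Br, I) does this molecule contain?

1

Halogen atoms appear at heavy-atom position 12 (1×F).
Other groups present: 3 primary amine.
Halogen count: 1.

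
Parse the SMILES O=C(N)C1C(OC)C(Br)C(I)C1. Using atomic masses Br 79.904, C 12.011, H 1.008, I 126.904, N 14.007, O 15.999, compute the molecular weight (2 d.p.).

First, the molecular formula is C7H11BrINO2 (counting implicit H from valence).
  Br: 1 × 79.904 = 79.904
  C: 7 × 12.011 = 84.077
  H: 11 × 1.008 = 11.088
  I: 1 × 126.904 = 126.904
  N: 1 × 14.007 = 14.007
  O: 2 × 15.999 = 31.998
Sum: 1×79.904 + 7×12.011 + 11×1.008 + 1×126.904 + 1×14.007 + 2×15.999 = 347.978 → 347.98 g/mol.

347.98 g/mol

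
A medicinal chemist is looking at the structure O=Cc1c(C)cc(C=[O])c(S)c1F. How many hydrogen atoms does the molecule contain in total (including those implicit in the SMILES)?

7

Walk through each heavy atom and fill implicit hydrogens from standard valence (C 4, N 3, O 2, S 2, halogen 1); for lowercase aromatic atoms, an aromatic c carries 1 H when it has two neighbours and 0 H with three, and aromatic n carries 0 H:
  atom 1: O, bond orders sum to 2 (valence 2) → 0 H
  atom 2: C, bond orders sum to 3 (valence 4) → 1 H
  atom 3: aromatic c, 3 neighbours → 0 H
  atom 4: aromatic c, 3 neighbours → 0 H
  atom 5: C, bond orders sum to 1 (valence 4) → 3 H
  atom 6: aromatic c, 2 neighbours → 1 H
  atom 7: aromatic c, 3 neighbours → 0 H
  atom 8: C, bond orders sum to 3 (valence 4) → 1 H
  atom 9: O with explicit H count 0
  atom 10: aromatic c, 3 neighbours → 0 H
  atom 11: S, bond orders sum to 1 (valence 2) → 1 H
  atom 12: aromatic c, 3 neighbours → 0 H
  atom 13: F (halogen, monovalent) → 0 H
Total hydrogens: 7.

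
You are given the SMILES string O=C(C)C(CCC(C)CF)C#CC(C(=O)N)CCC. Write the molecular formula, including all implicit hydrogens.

Walk through each heavy atom and fill implicit hydrogens from standard valence (C 4, N 3, O 2, S 2, halogen 1):
  atom 1: O, bond orders sum to 2 (valence 2) → 0 H
  atom 2: C, bond orders sum to 4 (valence 4) → 0 H
  atom 3: C, bond orders sum to 1 (valence 4) → 3 H
  atom 4: C, bond orders sum to 3 (valence 4) → 1 H
  atom 5: C, bond orders sum to 2 (valence 4) → 2 H
  atom 6: C, bond orders sum to 2 (valence 4) → 2 H
  atom 7: C, bond orders sum to 3 (valence 4) → 1 H
  atom 8: C, bond orders sum to 1 (valence 4) → 3 H
  atom 9: C, bond orders sum to 2 (valence 4) → 2 H
  atom 10: F (halogen, monovalent) → 0 H
  atom 11: C, bond orders sum to 4 (valence 4) → 0 H
  atom 12: C, bond orders sum to 4 (valence 4) → 0 H
  atom 13: C, bond orders sum to 3 (valence 4) → 1 H
  atom 14: C, bond orders sum to 4 (valence 4) → 0 H
  atom 15: O, bond orders sum to 2 (valence 2) → 0 H
  atom 16: N, bond orders sum to 1 (valence 3) → 2 H
  atom 17: C, bond orders sum to 2 (valence 4) → 2 H
  atom 18: C, bond orders sum to 2 (valence 4) → 2 H
  atom 19: C, bond orders sum to 1 (valence 4) → 3 H
Totals → C:15, H:24, F:1, N:1, O:2.

C15H24FNO2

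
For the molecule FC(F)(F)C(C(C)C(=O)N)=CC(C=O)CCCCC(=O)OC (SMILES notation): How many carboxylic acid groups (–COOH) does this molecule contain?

Scan the SMILES for the carboxylic acid motif — none present.
Groups that are present: 1 aldehyde, 1 alkene, 1 amide, 1 ester.

0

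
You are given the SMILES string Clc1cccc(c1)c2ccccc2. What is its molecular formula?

C12H9Cl

Walk through each heavy atom and fill implicit hydrogens from standard valence (C 4, N 3, O 2, S 2, halogen 1); for lowercase aromatic atoms, an aromatic c carries 1 H when it has two neighbours and 0 H with three, and aromatic n carries 0 H:
  atom 1: Cl (halogen, monovalent) → 0 H
  atom 2: aromatic c, 3 neighbours → 0 H
  atom 3: aromatic c, 2 neighbours → 1 H
  atom 4: aromatic c, 2 neighbours → 1 H
  atom 5: aromatic c, 2 neighbours → 1 H
  atom 6: aromatic c, 3 neighbours → 0 H
  atom 7: aromatic c, 2 neighbours → 1 H
  atom 8: aromatic c, 3 neighbours → 0 H
  atom 9: aromatic c, 2 neighbours → 1 H
  atom 10: aromatic c, 2 neighbours → 1 H
  atom 11: aromatic c, 2 neighbours → 1 H
  atom 12: aromatic c, 2 neighbours → 1 H
  atom 13: aromatic c, 2 neighbours → 1 H
Totals → C:12, H:9, Cl:1.
In Hill order: C12H9Cl.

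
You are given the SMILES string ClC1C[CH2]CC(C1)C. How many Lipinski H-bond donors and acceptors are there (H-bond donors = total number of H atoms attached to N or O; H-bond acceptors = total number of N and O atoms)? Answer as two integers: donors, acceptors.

Donors: find every N or O and count the H atoms it carries.
  (no N or O atoms present)
Lipinski HBD = 0.
Acceptors: N atoms = 0, O atoms = 0 → HBA = 0.

0, 0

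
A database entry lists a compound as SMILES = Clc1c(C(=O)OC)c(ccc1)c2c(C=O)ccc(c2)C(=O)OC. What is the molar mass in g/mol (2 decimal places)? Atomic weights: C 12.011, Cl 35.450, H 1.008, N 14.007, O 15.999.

332.74 g/mol

First, the molecular formula is C17H13ClO5 (counting implicit H from valence).
  C: 17 × 12.011 = 204.187
  Cl: 1 × 35.450 = 35.450
  H: 13 × 1.008 = 13.104
  O: 5 × 15.999 = 79.995
Sum: 17×12.011 + 1×35.450 + 13×1.008 + 5×15.999 = 332.736 → 332.74 g/mol.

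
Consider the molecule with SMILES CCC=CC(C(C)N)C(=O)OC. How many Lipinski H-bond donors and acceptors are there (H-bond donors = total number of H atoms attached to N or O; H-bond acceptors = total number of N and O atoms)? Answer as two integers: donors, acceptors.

2, 3

Donors: find every N or O and count the H atoms it carries.
  atom 8 (N): bond orders sum to 1 → 2 H
  atom 10 (O): bond orders sum to 2 → 0 H
  atom 11 (O): bond orders sum to 2 → 0 H
Lipinski HBD = 2.
Acceptors: N atoms = 1, O atoms = 2 → HBA = 3.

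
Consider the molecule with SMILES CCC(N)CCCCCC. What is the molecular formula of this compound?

Walk through each heavy atom and fill implicit hydrogens from standard valence (C 4, N 3, O 2, S 2, halogen 1):
  atom 1: C, bond orders sum to 1 (valence 4) → 3 H
  atom 2: C, bond orders sum to 2 (valence 4) → 2 H
  atom 3: C, bond orders sum to 3 (valence 4) → 1 H
  atom 4: N, bond orders sum to 1 (valence 3) → 2 H
  atom 5: C, bond orders sum to 2 (valence 4) → 2 H
  atom 6: C, bond orders sum to 2 (valence 4) → 2 H
  atom 7: C, bond orders sum to 2 (valence 4) → 2 H
  atom 8: C, bond orders sum to 2 (valence 4) → 2 H
  atom 9: C, bond orders sum to 2 (valence 4) → 2 H
  atom 10: C, bond orders sum to 1 (valence 4) → 3 H
Totals → C:9, H:21, N:1.
In Hill order: C9H21N.

C9H21N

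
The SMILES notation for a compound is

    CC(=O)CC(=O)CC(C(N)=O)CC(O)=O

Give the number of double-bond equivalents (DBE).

Molecular formula: C9H13NO5.
DoU = (2C + 2 + N − H − X) / 2, where X is the halogen count and O/S are ignored.
    = (2·9 + 2 + 1 − 13 − 0) / 2 = 8 / 2 = 4.

4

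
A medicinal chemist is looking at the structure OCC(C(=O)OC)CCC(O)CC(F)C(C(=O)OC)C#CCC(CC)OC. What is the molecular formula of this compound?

C19H31FO7

Walk through each heavy atom and fill implicit hydrogens from standard valence (C 4, N 3, O 2, S 2, halogen 1):
  atom 1: O, bond orders sum to 1 (valence 2) → 1 H
  atom 2: C, bond orders sum to 2 (valence 4) → 2 H
  atom 3: C, bond orders sum to 3 (valence 4) → 1 H
  atom 4: C, bond orders sum to 4 (valence 4) → 0 H
  atom 5: O, bond orders sum to 2 (valence 2) → 0 H
  atom 6: O, bond orders sum to 2 (valence 2) → 0 H
  atom 7: C, bond orders sum to 1 (valence 4) → 3 H
  atom 8: C, bond orders sum to 2 (valence 4) → 2 H
  atom 9: C, bond orders sum to 2 (valence 4) → 2 H
  atom 10: C, bond orders sum to 3 (valence 4) → 1 H
  atom 11: O, bond orders sum to 1 (valence 2) → 1 H
  atom 12: C, bond orders sum to 2 (valence 4) → 2 H
  atom 13: C, bond orders sum to 3 (valence 4) → 1 H
  atom 14: F (halogen, monovalent) → 0 H
  atom 15: C, bond orders sum to 3 (valence 4) → 1 H
  atom 16: C, bond orders sum to 4 (valence 4) → 0 H
  atom 17: O, bond orders sum to 2 (valence 2) → 0 H
  atom 18: O, bond orders sum to 2 (valence 2) → 0 H
  atom 19: C, bond orders sum to 1 (valence 4) → 3 H
  atom 20: C, bond orders sum to 4 (valence 4) → 0 H
  atom 21: C, bond orders sum to 4 (valence 4) → 0 H
  atom 22: C, bond orders sum to 2 (valence 4) → 2 H
  atom 23: C, bond orders sum to 3 (valence 4) → 1 H
  atom 24: C, bond orders sum to 2 (valence 4) → 2 H
  atom 25: C, bond orders sum to 1 (valence 4) → 3 H
  atom 26: O, bond orders sum to 2 (valence 2) → 0 H
  atom 27: C, bond orders sum to 1 (valence 4) → 3 H
Totals → C:19, H:31, F:1, O:7.
In Hill order: C19H31FO7.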